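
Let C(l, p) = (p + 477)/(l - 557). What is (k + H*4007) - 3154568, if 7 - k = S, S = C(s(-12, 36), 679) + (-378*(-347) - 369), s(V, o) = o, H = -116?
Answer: -1953837414/521 ≈ -3.7502e+6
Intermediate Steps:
C(l, p) = (477 + p)/(-557 + l)
S = 68144081/521 (S = (477 + 679)/(-557 + 36) + (-378*(-347) - 369) = 1156/(-521) + (131166 - 369) = -1/521*1156 + 130797 = -1156/521 + 130797 = 68144081/521 ≈ 1.3079e+5)
k = -68140434/521 (k = 7 - 1*68144081/521 = 7 - 68144081/521 = -68140434/521 ≈ -1.3079e+5)
(k + H*4007) - 3154568 = (-68140434/521 - 116*4007) - 3154568 = (-68140434/521 - 464812) - 3154568 = -310307486/521 - 3154568 = -1953837414/521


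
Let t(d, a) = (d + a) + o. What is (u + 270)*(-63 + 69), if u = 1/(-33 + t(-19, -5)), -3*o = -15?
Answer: 42117/26 ≈ 1619.9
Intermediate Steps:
o = 5 (o = -⅓*(-15) = 5)
t(d, a) = 5 + a + d (t(d, a) = (d + a) + 5 = (a + d) + 5 = 5 + a + d)
u = -1/52 (u = 1/(-33 + (5 - 5 - 19)) = 1/(-33 - 19) = 1/(-52) = -1/52 ≈ -0.019231)
(u + 270)*(-63 + 69) = (-1/52 + 270)*(-63 + 69) = (14039/52)*6 = 42117/26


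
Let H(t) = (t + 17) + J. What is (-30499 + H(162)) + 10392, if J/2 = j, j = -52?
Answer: -20032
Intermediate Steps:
J = -104 (J = 2*(-52) = -104)
H(t) = -87 + t (H(t) = (t + 17) - 104 = (17 + t) - 104 = -87 + t)
(-30499 + H(162)) + 10392 = (-30499 + (-87 + 162)) + 10392 = (-30499 + 75) + 10392 = -30424 + 10392 = -20032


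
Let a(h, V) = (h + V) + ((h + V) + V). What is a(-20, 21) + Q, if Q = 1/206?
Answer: 4739/206 ≈ 23.005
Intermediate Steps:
Q = 1/206 ≈ 0.0048544
a(h, V) = 2*h + 3*V (a(h, V) = (V + h) + ((V + h) + V) = (V + h) + (h + 2*V) = 2*h + 3*V)
a(-20, 21) + Q = (2*(-20) + 3*21) + 1/206 = (-40 + 63) + 1/206 = 23 + 1/206 = 4739/206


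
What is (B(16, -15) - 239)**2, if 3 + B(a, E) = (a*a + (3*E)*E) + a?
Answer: 497025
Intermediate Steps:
B(a, E) = -3 + a + a**2 + 3*E**2 (B(a, E) = -3 + ((a*a + (3*E)*E) + a) = -3 + ((a**2 + 3*E**2) + a) = -3 + (a + a**2 + 3*E**2) = -3 + a + a**2 + 3*E**2)
(B(16, -15) - 239)**2 = ((-3 + 16 + 16**2 + 3*(-15)**2) - 239)**2 = ((-3 + 16 + 256 + 3*225) - 239)**2 = ((-3 + 16 + 256 + 675) - 239)**2 = (944 - 239)**2 = 705**2 = 497025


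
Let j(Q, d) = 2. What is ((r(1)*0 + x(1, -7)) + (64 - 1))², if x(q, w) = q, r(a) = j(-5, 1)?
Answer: 4096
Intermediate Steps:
r(a) = 2
((r(1)*0 + x(1, -7)) + (64 - 1))² = ((2*0 + 1) + (64 - 1))² = ((0 + 1) + 63)² = (1 + 63)² = 64² = 4096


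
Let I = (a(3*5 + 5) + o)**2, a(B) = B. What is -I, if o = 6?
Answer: -676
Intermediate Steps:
I = 676 (I = ((3*5 + 5) + 6)**2 = ((15 + 5) + 6)**2 = (20 + 6)**2 = 26**2 = 676)
-I = -1*676 = -676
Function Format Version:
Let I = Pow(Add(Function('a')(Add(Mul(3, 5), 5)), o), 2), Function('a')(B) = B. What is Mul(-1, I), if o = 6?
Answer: -676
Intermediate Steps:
I = 676 (I = Pow(Add(Add(Mul(3, 5), 5), 6), 2) = Pow(Add(Add(15, 5), 6), 2) = Pow(Add(20, 6), 2) = Pow(26, 2) = 676)
Mul(-1, I) = Mul(-1, 676) = -676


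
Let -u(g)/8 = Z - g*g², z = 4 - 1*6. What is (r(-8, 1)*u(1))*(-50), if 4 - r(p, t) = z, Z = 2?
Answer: 2400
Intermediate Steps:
z = -2 (z = 4 - 6 = -2)
u(g) = -16 + 8*g³ (u(g) = -8*(2 - g*g²) = -8*(2 - g³) = -16 + 8*g³)
r(p, t) = 6 (r(p, t) = 4 - 1*(-2) = 4 + 2 = 6)
(r(-8, 1)*u(1))*(-50) = (6*(-16 + 8*1³))*(-50) = (6*(-16 + 8*1))*(-50) = (6*(-16 + 8))*(-50) = (6*(-8))*(-50) = -48*(-50) = 2400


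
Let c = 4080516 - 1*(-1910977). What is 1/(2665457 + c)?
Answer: 1/8656950 ≈ 1.1551e-7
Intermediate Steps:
c = 5991493 (c = 4080516 + 1910977 = 5991493)
1/(2665457 + c) = 1/(2665457 + 5991493) = 1/8656950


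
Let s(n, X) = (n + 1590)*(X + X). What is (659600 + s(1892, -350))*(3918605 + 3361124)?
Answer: -12941902216200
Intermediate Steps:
s(n, X) = 2*X*(1590 + n) (s(n, X) = (1590 + n)*(2*X) = 2*X*(1590 + n))
(659600 + s(1892, -350))*(3918605 + 3361124) = (659600 + 2*(-350)*(1590 + 1892))*(3918605 + 3361124) = (659600 + 2*(-350)*3482)*7279729 = (659600 - 2437400)*7279729 = -1777800*7279729 = -12941902216200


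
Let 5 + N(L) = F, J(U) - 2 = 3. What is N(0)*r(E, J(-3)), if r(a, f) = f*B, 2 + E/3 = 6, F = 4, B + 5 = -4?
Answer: 45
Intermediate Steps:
B = -9 (B = -5 - 4 = -9)
J(U) = 5 (J(U) = 2 + 3 = 5)
E = 12 (E = -6 + 3*6 = -6 + 18 = 12)
N(L) = -1 (N(L) = -5 + 4 = -1)
r(a, f) = -9*f (r(a, f) = f*(-9) = -9*f)
N(0)*r(E, J(-3)) = -(-9)*5 = -1*(-45) = 45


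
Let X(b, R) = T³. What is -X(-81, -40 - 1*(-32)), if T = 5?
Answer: -125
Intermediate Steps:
X(b, R) = 125 (X(b, R) = 5³ = 125)
-X(-81, -40 - 1*(-32)) = -1*125 = -125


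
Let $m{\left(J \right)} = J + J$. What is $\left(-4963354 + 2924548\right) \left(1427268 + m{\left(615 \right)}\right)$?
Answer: $-2912430293388$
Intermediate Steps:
$m{\left(J \right)} = 2 J$
$\left(-4963354 + 2924548\right) \left(1427268 + m{\left(615 \right)}\right) = \left(-4963354 + 2924548\right) \left(1427268 + 2 \cdot 615\right) = - 2038806 \left(1427268 + 1230\right) = \left(-2038806\right) 1428498 = -2912430293388$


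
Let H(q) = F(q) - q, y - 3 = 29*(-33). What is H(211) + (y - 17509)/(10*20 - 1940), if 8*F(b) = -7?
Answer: -700399/3480 ≈ -201.26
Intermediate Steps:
y = -954 (y = 3 + 29*(-33) = 3 - 957 = -954)
F(b) = -7/8 (F(b) = (⅛)*(-7) = -7/8)
H(q) = -7/8 - q
H(211) + (y - 17509)/(10*20 - 1940) = (-7/8 - 1*211) + (-954 - 17509)/(10*20 - 1940) = (-7/8 - 211) - 18463/(200 - 1940) = -1695/8 - 18463/(-1740) = -1695/8 - 18463*(-1/1740) = -1695/8 + 18463/1740 = -700399/3480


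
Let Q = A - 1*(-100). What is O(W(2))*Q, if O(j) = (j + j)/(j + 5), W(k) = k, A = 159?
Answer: 148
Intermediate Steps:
O(j) = 2*j/(5 + j) (O(j) = (2*j)/(5 + j) = 2*j/(5 + j))
Q = 259 (Q = 159 - 1*(-100) = 159 + 100 = 259)
O(W(2))*Q = (2*2/(5 + 2))*259 = (2*2/7)*259 = (2*2*(⅐))*259 = (4/7)*259 = 148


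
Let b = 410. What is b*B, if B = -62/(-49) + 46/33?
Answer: 1763000/1617 ≈ 1090.3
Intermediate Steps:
B = 4300/1617 (B = -62*(-1/49) + 46*(1/33) = 62/49 + 46/33 = 4300/1617 ≈ 2.6592)
b*B = 410*(4300/1617) = 1763000/1617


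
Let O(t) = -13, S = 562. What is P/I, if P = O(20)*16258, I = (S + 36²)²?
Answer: -105677/1726082 ≈ -0.061224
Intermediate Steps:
I = 3452164 (I = (562 + 36²)² = (562 + 1296)² = 1858² = 3452164)
P = -211354 (P = -13*16258 = -211354)
P/I = -211354/3452164 = -211354*1/3452164 = -105677/1726082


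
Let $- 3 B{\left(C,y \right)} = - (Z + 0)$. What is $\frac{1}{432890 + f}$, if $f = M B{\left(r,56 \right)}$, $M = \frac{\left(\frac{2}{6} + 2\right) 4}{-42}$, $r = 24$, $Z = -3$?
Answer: $\frac{9}{3896012} \approx 2.3101 \cdot 10^{-6}$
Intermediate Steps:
$B{\left(C,y \right)} = -1$ ($B{\left(C,y \right)} = - \frac{\left(-1\right) \left(-3 + 0\right)}{3} = - \frac{\left(-1\right) \left(-3\right)}{3} = \left(- \frac{1}{3}\right) 3 = -1$)
$M = - \frac{2}{9}$ ($M = \left(2 \cdot \frac{1}{6} + 2\right) 4 \left(- \frac{1}{42}\right) = \left(\frac{1}{3} + 2\right) 4 \left(- \frac{1}{42}\right) = \frac{7}{3} \cdot 4 \left(- \frac{1}{42}\right) = \frac{28}{3} \left(- \frac{1}{42}\right) = - \frac{2}{9} \approx -0.22222$)
$f = \frac{2}{9}$ ($f = \left(- \frac{2}{9}\right) \left(-1\right) = \frac{2}{9} \approx 0.22222$)
$\frac{1}{432890 + f} = \frac{1}{432890 + \frac{2}{9}} = \frac{1}{\frac{3896012}{9}} = \frac{9}{3896012}$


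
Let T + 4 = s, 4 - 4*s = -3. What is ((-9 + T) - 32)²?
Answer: 29929/16 ≈ 1870.6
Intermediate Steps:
s = 7/4 (s = 1 - ¼*(-3) = 1 + ¾ = 7/4 ≈ 1.7500)
T = -9/4 (T = -4 + 7/4 = -9/4 ≈ -2.2500)
((-9 + T) - 32)² = ((-9 - 9/4) - 32)² = (-45/4 - 32)² = (-173/4)² = 29929/16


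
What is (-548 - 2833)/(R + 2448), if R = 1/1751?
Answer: -5920131/4286449 ≈ -1.3811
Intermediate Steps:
R = 1/1751 ≈ 0.00057110
(-548 - 2833)/(R + 2448) = (-548 - 2833)/(1/1751 + 2448) = -3381/4286449/1751 = -3381*1751/4286449 = -5920131/4286449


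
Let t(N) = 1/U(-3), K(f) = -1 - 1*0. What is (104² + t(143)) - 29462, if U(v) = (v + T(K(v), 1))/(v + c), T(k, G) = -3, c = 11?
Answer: -55942/3 ≈ -18647.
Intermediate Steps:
K(f) = -1 (K(f) = -1 + 0 = -1)
U(v) = (-3 + v)/(11 + v) (U(v) = (v - 3)/(v + 11) = (-3 + v)/(11 + v))
t(N) = -4/3 (t(N) = 1/((-3 - 3)/(11 - 3)) = 1/(-6/8) = 1/((⅛)*(-6)) = 1/(-¾) = -4/3)
(104² + t(143)) - 29462 = (104² - 4/3) - 29462 = (10816 - 4/3) - 29462 = 32444/3 - 29462 = -55942/3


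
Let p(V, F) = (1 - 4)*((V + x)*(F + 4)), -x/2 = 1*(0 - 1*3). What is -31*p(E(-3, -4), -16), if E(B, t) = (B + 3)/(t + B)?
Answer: -6696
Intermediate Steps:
x = 6 (x = -2*(0 - 1*3) = -2*(0 - 3) = -2*(-3) = 6)
E(B, t) = (3 + B)/(B + t)
p(V, F) = -3*(4 + F)*(6 + V) (p(V, F) = (1 - 4)*((V + 6)*(F + 4)) = -3*(6 + V)*(4 + F) = -3*(4 + F)*(6 + V))
-31*p(E(-3, -4), -16) = -31*(-72 - 18*(-16) - 12*(3 - 3)/(-3 - 4) - 3*(-16)*(3 - 3)/(-3 - 4)) = -31*(-72 + 288 - 12*0/(-7) - 3*(-16)*0/(-7)) = -31*(-72 + 288 - (-12)*0/7 - 3*(-16)*(-⅐*0)) = -31*(-72 + 288 - 12*0 - 3*(-16)*0) = -31*(-72 + 288 + 0 + 0) = -31*216 = -6696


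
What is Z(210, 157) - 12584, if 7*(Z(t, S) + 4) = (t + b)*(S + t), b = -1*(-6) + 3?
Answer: -7743/7 ≈ -1106.1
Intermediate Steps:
b = 9 (b = 6 + 3 = 9)
Z(t, S) = -4 + (9 + t)*(S + t)/7 (Z(t, S) = -4 + ((t + 9)*(S + t))/7 = -4 + ((9 + t)*(S + t))/7 = -4 + (9 + t)*(S + t)/7)
Z(210, 157) - 12584 = (-4 + (⅐)*210² + (9/7)*157 + (9/7)*210 + (⅐)*157*210) - 12584 = (-4 + (⅐)*44100 + 1413/7 + 270 + 4710) - 12584 = (-4 + 6300 + 1413/7 + 270 + 4710) - 12584 = 80345/7 - 12584 = -7743/7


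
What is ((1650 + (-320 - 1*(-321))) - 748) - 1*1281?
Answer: -378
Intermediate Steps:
((1650 + (-320 - 1*(-321))) - 748) - 1*1281 = ((1650 + (-320 + 321)) - 748) - 1281 = ((1650 + 1) - 748) - 1281 = (1651 - 748) - 1281 = 903 - 1281 = -378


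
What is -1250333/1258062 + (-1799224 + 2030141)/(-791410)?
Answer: -320008485596/248910711855 ≈ -1.2856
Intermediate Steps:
-1250333/1258062 + (-1799224 + 2030141)/(-791410) = -1250333*1/1258062 + 230917*(-1/791410) = -1250333/1258062 - 230917/791410 = -320008485596/248910711855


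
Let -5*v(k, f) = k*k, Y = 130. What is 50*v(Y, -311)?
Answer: -169000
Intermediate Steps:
v(k, f) = -k²/5 (v(k, f) = -k*k/5 = -k²/5)
50*v(Y, -311) = 50*(-⅕*130²) = 50*(-⅕*16900) = 50*(-3380) = -169000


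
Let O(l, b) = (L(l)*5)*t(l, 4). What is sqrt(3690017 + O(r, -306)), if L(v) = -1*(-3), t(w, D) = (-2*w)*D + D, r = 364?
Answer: 23*sqrt(6893) ≈ 1909.6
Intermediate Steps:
t(w, D) = D - 2*D*w (t(w, D) = -2*D*w + D = D - 2*D*w)
L(v) = 3
O(l, b) = 60 - 120*l (O(l, b) = (3*5)*(4*(1 - 2*l)) = 15*(4 - 8*l) = 60 - 120*l)
sqrt(3690017 + O(r, -306)) = sqrt(3690017 + (60 - 120*364)) = sqrt(3690017 + (60 - 43680)) = sqrt(3690017 - 43620) = sqrt(3646397) = 23*sqrt(6893)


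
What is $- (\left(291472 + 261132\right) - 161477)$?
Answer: $-391127$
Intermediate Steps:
$- (\left(291472 + 261132\right) - 161477) = - (552604 - 161477) = \left(-1\right) 391127 = -391127$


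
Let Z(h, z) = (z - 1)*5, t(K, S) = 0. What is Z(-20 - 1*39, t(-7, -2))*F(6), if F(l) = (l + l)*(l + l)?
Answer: -720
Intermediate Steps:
F(l) = 4*l**2 (F(l) = (2*l)*(2*l) = 4*l**2)
Z(h, z) = -5 + 5*z (Z(h, z) = (-1 + z)*5 = -5 + 5*z)
Z(-20 - 1*39, t(-7, -2))*F(6) = (-5 + 5*0)*(4*6**2) = (-5 + 0)*(4*36) = -5*144 = -720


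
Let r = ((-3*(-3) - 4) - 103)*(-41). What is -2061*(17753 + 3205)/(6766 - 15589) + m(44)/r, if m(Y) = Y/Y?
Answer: 57851753569/11816938 ≈ 4895.7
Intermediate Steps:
r = 4018 (r = ((9 - 4) - 103)*(-41) = (5 - 103)*(-41) = -98*(-41) = 4018)
m(Y) = 1
-2061*(17753 + 3205)/(6766 - 15589) + m(44)/r = -2061*(17753 + 3205)/(6766 - 15589) + 1/4018 = -2061/((-8823/20958)) + 1*(1/4018) = -2061/((-8823*1/20958)) + 1/4018 = -2061/(-2941/6986) + 1/4018 = -2061*(-6986/2941) + 1/4018 = 14398146/2941 + 1/4018 = 57851753569/11816938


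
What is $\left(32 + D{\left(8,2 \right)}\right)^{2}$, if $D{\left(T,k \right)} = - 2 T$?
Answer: $256$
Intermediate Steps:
$\left(32 + D{\left(8,2 \right)}\right)^{2} = \left(32 - 16\right)^{2} = 16^{2} = 256$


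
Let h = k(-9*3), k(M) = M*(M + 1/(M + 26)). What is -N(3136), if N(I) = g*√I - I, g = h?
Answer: -39200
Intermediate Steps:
k(M) = M*(M + 1/(26 + M))
h = 756 (h = (-9*3)*(1 + (-9*3)² + 26*(-9*3))/(26 - 9*3) = -27*(1 + (-27)² + 26*(-27))/(26 - 27) = -27*(1 + 729 - 702)/(-1) = -27*(-1)*28 = 756)
g = 756
N(I) = -I + 756*√I (N(I) = 756*√I - I = -I + 756*√I)
-N(3136) = -(-1*3136 + 756*√3136) = -(-3136 + 756*56) = -(-3136 + 42336) = -1*39200 = -39200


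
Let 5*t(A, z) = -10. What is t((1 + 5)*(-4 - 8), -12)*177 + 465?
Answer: 111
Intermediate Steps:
t(A, z) = -2 (t(A, z) = (⅕)*(-10) = -2)
t((1 + 5)*(-4 - 8), -12)*177 + 465 = -2*177 + 465 = -354 + 465 = 111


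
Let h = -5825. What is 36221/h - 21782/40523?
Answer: -1594663733/236046475 ≈ -6.7557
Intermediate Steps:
36221/h - 21782/40523 = 36221/(-5825) - 21782/40523 = 36221*(-1/5825) - 21782*1/40523 = -36221/5825 - 21782/40523 = -1594663733/236046475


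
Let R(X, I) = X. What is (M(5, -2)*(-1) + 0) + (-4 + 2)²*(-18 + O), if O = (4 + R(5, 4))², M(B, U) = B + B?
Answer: 242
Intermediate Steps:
M(B, U) = 2*B
O = 81 (O = (4 + 5)² = 9² = 81)
(M(5, -2)*(-1) + 0) + (-4 + 2)²*(-18 + O) = ((2*5)*(-1) + 0) + (-4 + 2)²*(-18 + 81) = (10*(-1) + 0) + (-2)²*63 = (-10 + 0) + 4*63 = -10 + 252 = 242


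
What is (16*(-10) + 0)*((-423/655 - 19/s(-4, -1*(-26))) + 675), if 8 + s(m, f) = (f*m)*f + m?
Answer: -9597400616/88949 ≈ -1.0790e+5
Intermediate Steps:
s(m, f) = -8 + m + m*f**2 (s(m, f) = -8 + ((f*m)*f + m) = -8 + (m*f**2 + m) = -8 + (m + m*f**2) = -8 + m + m*f**2)
(16*(-10) + 0)*((-423/655 - 19/s(-4, -1*(-26))) + 675) = (16*(-10) + 0)*((-423/655 - 19/(-8 - 4 - 4*(-1*(-26))**2)) + 675) = (-160 + 0)*((-423*1/655 - 19/(-8 - 4 - 4*26**2)) + 675) = -160*((-423/655 - 19/(-8 - 4 - 4*676)) + 675) = -160*((-423/655 - 19/(-8 - 4 - 2704)) + 675) = -160*((-423/655 - 19/(-2716)) + 675) = -160*((-423/655 - 19*(-1/2716)) + 675) = -160*((-423/655 + 19/2716) + 675) = -160*(-1136423/1778980 + 675) = -160*1199675077/1778980 = -9597400616/88949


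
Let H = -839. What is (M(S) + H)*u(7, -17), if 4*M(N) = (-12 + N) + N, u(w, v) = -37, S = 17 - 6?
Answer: 61901/2 ≈ 30951.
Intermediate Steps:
S = 11
M(N) = -3 + N/2 (M(N) = ((-12 + N) + N)/4 = (-12 + 2*N)/4 = -3 + N/2)
(M(S) + H)*u(7, -17) = ((-3 + (½)*11) - 839)*(-37) = ((-3 + 11/2) - 839)*(-37) = (5/2 - 839)*(-37) = -1673/2*(-37) = 61901/2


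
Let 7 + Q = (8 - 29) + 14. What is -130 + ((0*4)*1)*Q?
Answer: -130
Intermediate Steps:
Q = -14 (Q = -7 + ((8 - 29) + 14) = -7 + (-21 + 14) = -7 - 7 = -14)
-130 + ((0*4)*1)*Q = -130 + ((0*4)*1)*(-14) = -130 + (0*1)*(-14) = -130 + 0*(-14) = -130 + 0 = -130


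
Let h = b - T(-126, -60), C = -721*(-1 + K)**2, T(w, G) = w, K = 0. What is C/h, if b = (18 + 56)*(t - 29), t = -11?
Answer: 721/2834 ≈ 0.25441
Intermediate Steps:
b = -2960 (b = (18 + 56)*(-11 - 29) = 74*(-40) = -2960)
C = -721 (C = -721*(-1 + 0)**2 = -721*(-1)**2 = -721*1 = -721)
h = -2834 (h = -2960 - 1*(-126) = -2960 + 126 = -2834)
C/h = -721/(-2834) = -721*(-1/2834) = 721/2834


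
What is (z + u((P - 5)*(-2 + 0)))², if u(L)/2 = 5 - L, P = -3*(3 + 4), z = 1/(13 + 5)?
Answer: 2859481/324 ≈ 8825.6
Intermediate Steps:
z = 1/18 ≈ 0.055556
P = -21 (P = -3*7 = -21)
u(L) = 10 - 2*L (u(L) = 2*(5 - L) = 10 - 2*L)
(z + u((P - 5)*(-2 + 0)))² = (1/18 + (10 - 2*(-21 - 5)*(-2 + 0)))² = (1/18 + (10 - (-52)*(-2)))² = (1/18 + (10 - 2*52))² = (1/18 + (10 - 104))² = (1/18 - 94)² = (-1691/18)² = 2859481/324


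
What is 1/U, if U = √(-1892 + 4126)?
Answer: √2234/2234 ≈ 0.021157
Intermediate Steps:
U = √2234 ≈ 47.265
1/U = 1/(√2234) = √2234/2234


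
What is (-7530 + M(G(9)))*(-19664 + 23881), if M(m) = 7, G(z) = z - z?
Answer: -31724491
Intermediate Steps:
G(z) = 0
(-7530 + M(G(9)))*(-19664 + 23881) = (-7530 + 7)*(-19664 + 23881) = -7523*4217 = -31724491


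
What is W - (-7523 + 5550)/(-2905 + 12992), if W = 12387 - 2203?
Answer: 102727981/10087 ≈ 10184.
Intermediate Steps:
W = 10184
W - (-7523 + 5550)/(-2905 + 12992) = 10184 - (-7523 + 5550)/(-2905 + 12992) = 10184 - (-1973)/10087 = 10184 - 1*(-1973/10087) = 10184 + 1973/10087 = 102727981/10087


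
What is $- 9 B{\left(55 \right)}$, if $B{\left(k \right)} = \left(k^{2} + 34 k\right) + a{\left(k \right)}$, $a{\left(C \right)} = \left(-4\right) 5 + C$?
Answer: $-44370$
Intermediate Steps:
$a{\left(C \right)} = -20 + C$
$B{\left(k \right)} = -20 + k^{2} + 35 k$ ($B{\left(k \right)} = \left(k^{2} + 34 k\right) + \left(-20 + k\right) = -20 + k^{2} + 35 k$)
$- 9 B{\left(55 \right)} = - 9 \left(-20 + 55^{2} + 35 \cdot 55\right) = - 9 \left(-20 + 3025 + 1925\right) = \left(-9\right) 4930 = -44370$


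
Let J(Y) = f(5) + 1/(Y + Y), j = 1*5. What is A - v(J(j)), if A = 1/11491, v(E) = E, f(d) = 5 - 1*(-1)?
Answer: -700941/114910 ≈ -6.0999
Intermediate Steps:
f(d) = 6 (f(d) = 5 + 1 = 6)
j = 5
J(Y) = 6 + 1/(2*Y) (J(Y) = 6 + 1/(Y + Y) = 6 + 1/(2*Y))
A = 1/11491 ≈ 8.7025e-5
A - v(J(j)) = 1/11491 - (6 + (½)/5) = 1/11491 - (6 + (½)*(⅕)) = 1/11491 - (6 + ⅒) = 1/11491 - 1*61/10 = 1/11491 - 61/10 = -700941/114910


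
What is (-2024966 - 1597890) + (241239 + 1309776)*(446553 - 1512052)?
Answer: -1652608554341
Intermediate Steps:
(-2024966 - 1597890) + (241239 + 1309776)*(446553 - 1512052) = -3622856 + 1551015*(-1065499) = -3622856 - 1652604931485 = -1652608554341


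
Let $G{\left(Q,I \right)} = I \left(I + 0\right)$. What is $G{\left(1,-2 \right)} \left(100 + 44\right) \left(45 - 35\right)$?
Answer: $5760$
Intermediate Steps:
$G{\left(Q,I \right)} = I^{2}$ ($G{\left(Q,I \right)} = I I = I^{2}$)
$G{\left(1,-2 \right)} \left(100 + 44\right) \left(45 - 35\right) = \left(-2\right)^{2} \left(100 + 44\right) \left(45 - 35\right) = 4 \cdot 144 \cdot 10 = 576 \cdot 10 = 5760$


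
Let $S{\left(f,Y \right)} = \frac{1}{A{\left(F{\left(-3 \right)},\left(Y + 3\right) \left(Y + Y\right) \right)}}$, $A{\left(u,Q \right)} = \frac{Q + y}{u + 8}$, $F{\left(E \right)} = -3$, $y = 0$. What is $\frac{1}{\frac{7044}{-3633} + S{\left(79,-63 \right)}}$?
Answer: $- \frac{261576}{506995} \approx -0.51593$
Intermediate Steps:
$A{\left(u,Q \right)} = \frac{Q}{8 + u}$ ($A{\left(u,Q \right)} = \frac{Q + 0}{u + 8} = \frac{Q}{8 + u}$)
$S{\left(f,Y \right)} = \frac{5}{2 Y \left(3 + Y\right)}$ ($S{\left(f,Y \right)} = \frac{1}{\left(Y + 3\right) \left(Y + Y\right) \frac{1}{8 - 3}} = \frac{1}{\left(3 + Y\right) 2 Y \frac{1}{5}} = \frac{1}{2 Y \left(3 + Y\right) \frac{1}{5}} = \frac{1}{\frac{2}{5} Y \left(3 + Y\right)} = \frac{5}{2 Y \left(3 + Y\right)}$)
$\frac{1}{\frac{7044}{-3633} + S{\left(79,-63 \right)}} = \frac{1}{\frac{7044}{-3633} + \frac{5}{2 \left(-63\right) \left(3 - 63\right)}} = \frac{1}{7044 \left(- \frac{1}{3633}\right) + \frac{5}{2} \left(- \frac{1}{63}\right) \frac{1}{-60}} = \frac{1}{- \frac{2348}{1211} + \frac{5}{2} \left(- \frac{1}{63}\right) \left(- \frac{1}{60}\right)} = \frac{1}{- \frac{2348}{1211} + \frac{1}{1512}} = \frac{1}{- \frac{506995}{261576}} = - \frac{261576}{506995}$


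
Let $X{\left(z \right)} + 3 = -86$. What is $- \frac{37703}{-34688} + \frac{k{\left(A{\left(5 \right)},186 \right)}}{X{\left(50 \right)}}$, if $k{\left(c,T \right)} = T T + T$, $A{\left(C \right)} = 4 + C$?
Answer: $- \frac{1203162449}{3087232} \approx -389.72$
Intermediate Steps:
$X{\left(z \right)} = -89$ ($X{\left(z \right)} = -3 - 86 = -89$)
$k{\left(c,T \right)} = T + T^{2}$ ($k{\left(c,T \right)} = T^{2} + T = T + T^{2}$)
$- \frac{37703}{-34688} + \frac{k{\left(A{\left(5 \right)},186 \right)}}{X{\left(50 \right)}} = - \frac{37703}{-34688} + \frac{186 \left(1 + 186\right)}{-89} = \left(-37703\right) \left(- \frac{1}{34688}\right) + 186 \cdot 187 \left(- \frac{1}{89}\right) = \frac{37703}{34688} + 34782 \left(- \frac{1}{89}\right) = \frac{37703}{34688} - \frac{34782}{89} = - \frac{1203162449}{3087232}$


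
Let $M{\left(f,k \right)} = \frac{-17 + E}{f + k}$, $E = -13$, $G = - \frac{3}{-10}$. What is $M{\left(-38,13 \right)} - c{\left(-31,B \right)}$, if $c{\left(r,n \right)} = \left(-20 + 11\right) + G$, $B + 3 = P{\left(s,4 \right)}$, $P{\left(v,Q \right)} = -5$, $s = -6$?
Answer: $\frac{99}{10} \approx 9.9$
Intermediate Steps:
$G = \frac{3}{10}$ ($G = \left(-3\right) \left(- \frac{1}{10}\right) = \frac{3}{10} \approx 0.3$)
$M{\left(f,k \right)} = - \frac{30}{f + k}$ ($M{\left(f,k \right)} = \frac{-17 - 13}{f + k} = - \frac{30}{f + k}$)
$B = -8$ ($B = -3 - 5 = -8$)
$c{\left(r,n \right)} = - \frac{87}{10}$ ($c{\left(r,n \right)} = \left(-20 + 11\right) + \frac{3}{10} = -9 + \frac{3}{10} = - \frac{87}{10}$)
$M{\left(-38,13 \right)} - c{\left(-31,B \right)} = - \frac{30}{-38 + 13} - - \frac{87}{10} = - \frac{30}{-25} + \frac{87}{10} = \left(-30\right) \left(- \frac{1}{25}\right) + \frac{87}{10} = \frac{6}{5} + \frac{87}{10} = \frac{99}{10}$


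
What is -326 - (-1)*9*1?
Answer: -317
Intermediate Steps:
-326 - (-1)*9*1 = -326 - (-1)*9 = -326 - 1*(-9) = -326 + 9 = -317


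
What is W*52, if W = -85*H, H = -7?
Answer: 30940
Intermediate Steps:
W = 595 (W = -85*(-7) = 595)
W*52 = 595*52 = 30940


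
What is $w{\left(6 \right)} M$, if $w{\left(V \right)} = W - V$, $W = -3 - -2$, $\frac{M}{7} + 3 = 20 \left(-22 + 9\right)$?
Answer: $12887$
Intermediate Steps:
$M = -1841$ ($M = -21 + 7 \cdot 20 \left(-22 + 9\right) = -21 + 7 \cdot 20 \left(-13\right) = -21 + 7 \left(-260\right) = -21 - 1820 = -1841$)
$W = -1$ ($W = -3 + 2 = -1$)
$w{\left(V \right)} = -1 - V$
$w{\left(6 \right)} M = \left(-1 - 6\right) \left(-1841\right) = \left(-7\right) \left(-1841\right) = 12887$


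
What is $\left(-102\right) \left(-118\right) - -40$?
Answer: $12076$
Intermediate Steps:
$\left(-102\right) \left(-118\right) - -40 = 12036 + \left(-22 + 62\right) = 12036 + 40 = 12076$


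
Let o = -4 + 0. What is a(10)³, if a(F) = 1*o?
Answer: -64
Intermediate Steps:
o = -4
a(F) = -4 (a(F) = 1*(-4) = -4)
a(10)³ = (-4)³ = -64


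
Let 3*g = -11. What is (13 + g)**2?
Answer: 784/9 ≈ 87.111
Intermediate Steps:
g = -11/3 (g = (1/3)*(-11) = -11/3 ≈ -3.6667)
(13 + g)**2 = (13 - 11/3)**2 = (28/3)**2 = 784/9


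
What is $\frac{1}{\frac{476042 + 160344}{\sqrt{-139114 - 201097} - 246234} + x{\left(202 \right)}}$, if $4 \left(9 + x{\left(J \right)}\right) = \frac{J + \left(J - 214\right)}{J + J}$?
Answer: $- \frac{453906875929208408}{5204900699511074055} + \frac{415473509504 i \sqrt{340211}}{5204900699511074055} \approx -0.087208 + 4.6559 \cdot 10^{-5} i$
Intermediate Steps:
$x{\left(J \right)} = -9 + \frac{-214 + 2 J}{8 J}$ ($x{\left(J \right)} = -9 + \frac{\left(J + \left(J - 214\right)\right) \frac{1}{J + J}}{4} = -9 + \frac{\left(J + \left(J - 214\right)\right) \frac{1}{2 J}}{4} = -9 + \frac{\left(J + \left(-214 + J\right)\right) \frac{1}{2 J}}{4} = -9 + \frac{\left(-214 + 2 J\right) \frac{1}{2 J}}{4} = -9 + \frac{\frac{1}{2} \frac{1}{J} \left(-214 + 2 J\right)}{4} = -9 + \frac{-214 + 2 J}{8 J}$)
$\frac{1}{\frac{476042 + 160344}{\sqrt{-139114 - 201097} - 246234} + x{\left(202 \right)}} = \frac{1}{\frac{476042 + 160344}{\sqrt{-139114 - 201097} - 246234} + \frac{-107 - 7070}{4 \cdot 202}} = \frac{1}{\frac{636386}{\sqrt{-340211} - 246234} + \frac{1}{4} \cdot \frac{1}{202} \left(-107 - 7070\right)} = \frac{1}{\frac{636386}{i \sqrt{340211} - 246234} + \frac{1}{4} \cdot \frac{1}{202} \left(-7177\right)} = \frac{1}{\frac{636386}{-246234 + i \sqrt{340211}} - \frac{7177}{808}} = \frac{1}{- \frac{7177}{808} + \frac{636386}{-246234 + i \sqrt{340211}}}$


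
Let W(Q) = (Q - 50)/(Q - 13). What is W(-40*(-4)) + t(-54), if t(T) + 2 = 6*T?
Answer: -47812/147 ≈ -325.25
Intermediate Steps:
t(T) = -2 + 6*T
W(Q) = (-50 + Q)/(-13 + Q)
W(-40*(-4)) + t(-54) = (-50 - 40*(-4))/(-13 - 40*(-4)) + (-2 + 6*(-54)) = (-50 + 160)/(-13 + 160) + (-2 - 324) = 110/147 - 326 = -47812/147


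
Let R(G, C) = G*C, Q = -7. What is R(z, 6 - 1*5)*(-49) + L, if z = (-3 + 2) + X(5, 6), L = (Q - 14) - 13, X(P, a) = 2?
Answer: -83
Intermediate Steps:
L = -34 (L = (-7 - 14) - 13 = -21 - 13 = -34)
z = 1 (z = (-3 + 2) + 2 = -1 + 2 = 1)
R(G, C) = C*G
R(z, 6 - 1*5)*(-49) + L = ((6 - 1*5)*1)*(-49) - 34 = ((6 - 5)*1)*(-49) - 34 = (1*1)*(-49) - 34 = 1*(-49) - 34 = -49 - 34 = -83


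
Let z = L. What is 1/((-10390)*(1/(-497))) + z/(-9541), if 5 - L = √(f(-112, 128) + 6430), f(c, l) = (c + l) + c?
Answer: 4689927/99130990 + √6334/9541 ≈ 0.055652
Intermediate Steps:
f(c, l) = l + 2*c
L = 5 - √6334 (L = 5 - √((128 + 2*(-112)) + 6430) = 5 - √((128 - 224) + 6430) = 5 - √(-96 + 6430) = 5 - √6334 ≈ -74.586)
z = 5 - √6334 ≈ -74.586
1/((-10390)*(1/(-497))) + z/(-9541) = 1/((-10390)*(1/(-497))) + (5 - √6334)/(-9541) = -1/(10390*(-1/497)) + (5 - √6334)*(-1/9541) = -1/10390*(-497) + (-5/9541 + √6334/9541) = 497/10390 + (-5/9541 + √6334/9541) = 4689927/99130990 + √6334/9541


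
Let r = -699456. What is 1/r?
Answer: -1/699456 ≈ -1.4297e-6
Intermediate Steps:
1/r = 1/(-699456) = -1/699456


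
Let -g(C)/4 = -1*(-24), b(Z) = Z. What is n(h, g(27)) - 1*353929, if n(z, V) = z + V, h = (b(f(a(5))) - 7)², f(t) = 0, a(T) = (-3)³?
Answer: -353976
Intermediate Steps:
a(T) = -27
g(C) = -96 (g(C) = -(-4)*(-24) = -4*24 = -96)
h = 49 (h = (0 - 7)² = (-7)² = 49)
n(z, V) = V + z
n(h, g(27)) - 1*353929 = (-96 + 49) - 1*353929 = -47 - 353929 = -353976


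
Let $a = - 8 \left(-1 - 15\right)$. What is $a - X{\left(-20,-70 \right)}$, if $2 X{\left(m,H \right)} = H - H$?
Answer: $128$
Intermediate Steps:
$X{\left(m,H \right)} = 0$ ($X{\left(m,H \right)} = \frac{H - H}{2} = \frac{1}{2} \cdot 0 = 0$)
$a = 128$ ($a = \left(-8\right) \left(-16\right) = 128$)
$a - X{\left(-20,-70 \right)} = 128 - 0 = 128 + 0 = 128$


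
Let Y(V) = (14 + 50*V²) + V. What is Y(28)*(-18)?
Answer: -706356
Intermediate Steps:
Y(V) = 14 + V + 50*V²
Y(28)*(-18) = (14 + 28 + 50*28²)*(-18) = (14 + 28 + 50*784)*(-18) = (14 + 28 + 39200)*(-18) = 39242*(-18) = -706356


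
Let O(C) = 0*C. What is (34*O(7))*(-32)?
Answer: 0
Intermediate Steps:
O(C) = 0
(34*O(7))*(-32) = (34*0)*(-32) = 0*(-32) = 0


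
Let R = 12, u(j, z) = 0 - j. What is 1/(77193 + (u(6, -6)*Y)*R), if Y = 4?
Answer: 1/76905 ≈ 1.3003e-5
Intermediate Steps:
u(j, z) = -j
1/(77193 + (u(6, -6)*Y)*R) = 1/(77193 + (-1*6*4)*12) = 1/(77193 - 6*4*12) = 1/(77193 - 24*12) = 1/(77193 - 288) = 1/76905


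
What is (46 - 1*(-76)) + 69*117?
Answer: 8195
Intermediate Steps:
(46 - 1*(-76)) + 69*117 = (46 + 76) + 8073 = 122 + 8073 = 8195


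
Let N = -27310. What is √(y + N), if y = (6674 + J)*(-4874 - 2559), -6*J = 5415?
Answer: I*√171707478/2 ≈ 6551.9*I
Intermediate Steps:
J = -1805/2 (J = -⅙*5415 = -1805/2 ≈ -902.50)
y = -85799119/2 (y = (6674 - 1805/2)*(-4874 - 2559) = (11543/2)*(-7433) = -85799119/2 ≈ -4.2900e+7)
√(y + N) = √(-85799119/2 - 27310) = √(-85853739/2) = I*√171707478/2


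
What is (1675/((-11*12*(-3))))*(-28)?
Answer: -11725/99 ≈ -118.43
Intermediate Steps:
(1675/((-11*12*(-3))))*(-28) = (1675/((-132*(-3))))*(-28) = (1675/396)*(-28) = -11725/99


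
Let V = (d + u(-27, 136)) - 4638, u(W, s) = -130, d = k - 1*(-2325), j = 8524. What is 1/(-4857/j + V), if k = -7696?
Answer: -8524/86429693 ≈ -9.8624e-5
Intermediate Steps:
d = -5371 (d = -7696 - 1*(-2325) = -7696 + 2325 = -5371)
V = -10139 (V = (-5371 - 130) - 4638 = -5501 - 4638 = -10139)
1/(-4857/j + V) = 1/(-4857/8524 - 10139) = 1/(-86429693/8524) = -8524/86429693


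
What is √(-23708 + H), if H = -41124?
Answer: 8*I*√1013 ≈ 254.62*I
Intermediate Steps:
√(-23708 + H) = √(-23708 - 41124) = √(-64832) = 8*I*√1013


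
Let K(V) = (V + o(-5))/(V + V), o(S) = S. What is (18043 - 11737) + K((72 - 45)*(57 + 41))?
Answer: 33373993/5292 ≈ 6306.5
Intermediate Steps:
K(V) = (-5 + V)/(2*V) (K(V) = (V - 5)/(V + V) = (-5 + V)/((2*V)) = (-5 + V)*(1/(2*V)) = (-5 + V)/(2*V))
(18043 - 11737) + K((72 - 45)*(57 + 41)) = (18043 - 11737) + (-5 + (72 - 45)*(57 + 41))/(2*(((72 - 45)*(57 + 41)))) = 6306 + (-5 + 27*98)/(2*((27*98))) = 6306 + (1/2)*(-5 + 2646)/2646 = 6306 + (1/2)*(1/2646)*2641 = 6306 + 2641/5292 = 33373993/5292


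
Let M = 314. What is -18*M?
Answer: -5652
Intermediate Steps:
-18*M = -18*314 = -5652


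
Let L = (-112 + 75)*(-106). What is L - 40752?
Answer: -36830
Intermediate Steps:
L = 3922 (L = -37*(-106) = 3922)
L - 40752 = 3922 - 40752 = -36830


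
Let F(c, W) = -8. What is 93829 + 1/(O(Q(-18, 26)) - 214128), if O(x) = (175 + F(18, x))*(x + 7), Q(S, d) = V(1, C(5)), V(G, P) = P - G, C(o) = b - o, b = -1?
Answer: 20091416111/214128 ≈ 93829.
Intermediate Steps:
C(o) = -1 - o
Q(S, d) = -7 (Q(S, d) = (-1 - 1*5) - 1*1 = (-1 - 5) - 1 = -6 - 1 = -7)
O(x) = 1169 + 167*x (O(x) = (175 - 8)*(x + 7) = 167*(7 + x) = 1169 + 167*x)
93829 + 1/(O(Q(-18, 26)) - 214128) = 93829 + 1/((1169 + 167*(-7)) - 214128) = 93829 + 1/((1169 - 1169) - 214128) = 93829 + 1/(0 - 214128) = 93829 + 1/(-214128) = 93829 - 1/214128 = 20091416111/214128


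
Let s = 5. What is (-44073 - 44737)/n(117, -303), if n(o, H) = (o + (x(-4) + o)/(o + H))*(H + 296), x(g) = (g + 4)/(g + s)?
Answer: 1101244/10101 ≈ 109.02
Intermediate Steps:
x(g) = (4 + g)/(5 + g) (x(g) = (g + 4)/(g + 5) = (4 + g)/(5 + g))
n(o, H) = (296 + H)*(o + o/(H + o)) (n(o, H) = (o + ((4 - 4)/(5 - 4) + o)/(o + H))*(H + 296) = (o + (0/1 + o)/(H + o))*(296 + H) = (o + (1*0 + o)/(H + o))*(296 + H) = (o + (0 + o)/(H + o))*(296 + H) = (o + o/(H + o))*(296 + H) = (296 + H)*(o + o/(H + o)))
(-44073 - 44737)/n(117, -303) = (-44073 - 44737)/((117*(296 + (-303)**2 + 296*117 + 297*(-303) - 303*117)/(-303 + 117))) = -88810*(-62/(39*(296 + 91809 + 34632 - 89991 - 35451))) = -88810/(117*(-1/186)*1295) = -88810/(-50505/62) = -88810*(-62/50505) = 1101244/10101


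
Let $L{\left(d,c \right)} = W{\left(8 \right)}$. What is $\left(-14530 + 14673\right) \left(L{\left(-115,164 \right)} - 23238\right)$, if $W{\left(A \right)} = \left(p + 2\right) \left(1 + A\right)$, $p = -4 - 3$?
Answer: $-3329469$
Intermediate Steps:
$p = -7$
$W{\left(A \right)} = -5 - 5 A$ ($W{\left(A \right)} = \left(-7 + 2\right) \left(1 + A\right) = - 5 \left(1 + A\right) = -5 - 5 A$)
$L{\left(d,c \right)} = -45$ ($L{\left(d,c \right)} = -5 - 40 = -45$)
$\left(-14530 + 14673\right) \left(L{\left(-115,164 \right)} - 23238\right) = \left(-14530 + 14673\right) \left(-45 - 23238\right) = 143 \left(-23283\right) = -3329469$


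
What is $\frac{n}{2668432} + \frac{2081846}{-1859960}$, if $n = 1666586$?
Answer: $- \frac{153467574307}{310198548920} \approx -0.49474$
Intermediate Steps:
$\frac{n}{2668432} + \frac{2081846}{-1859960} = \frac{1666586}{2668432} + \frac{2081846}{-1859960} = 1666586 \cdot \frac{1}{2668432} + 2081846 \left(- \frac{1}{1859960}\right) = \frac{833293}{1334216} - \frac{1040923}{929980} = - \frac{153467574307}{310198548920}$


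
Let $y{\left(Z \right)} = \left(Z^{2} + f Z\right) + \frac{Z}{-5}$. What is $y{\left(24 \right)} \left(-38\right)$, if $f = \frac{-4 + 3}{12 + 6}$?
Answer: $- \frac{324824}{15} \approx -21655.0$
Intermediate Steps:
$f = - \frac{1}{18} \approx -0.055556$
$y{\left(Z \right)} = Z^{2} - \frac{23 Z}{90}$ ($y{\left(Z \right)} = \left(Z^{2} - \frac{Z}{18}\right) + \frac{Z}{-5} = \left(Z^{2} - \frac{Z}{18}\right) + Z \left(- \frac{1}{5}\right) = \left(Z^{2} - \frac{Z}{18}\right) - \frac{Z}{5} = Z^{2} - \frac{23 Z}{90}$)
$y{\left(24 \right)} \left(-38\right) = \frac{1}{90} \cdot 24 \left(-23 + 90 \cdot 24\right) \left(-38\right) = \frac{1}{90} \cdot 24 \left(-23 + 2160\right) \left(-38\right) = \frac{1}{90} \cdot 24 \cdot 2137 \left(-38\right) = \frac{8548}{15} \left(-38\right) = - \frac{324824}{15}$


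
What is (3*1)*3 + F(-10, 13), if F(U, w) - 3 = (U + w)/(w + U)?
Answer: 13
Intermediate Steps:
F(U, w) = 4 (F(U, w) = 3 + (U + w)/(w + U) = 3 + (U + w)/(U + w) = 3 + 1 = 4)
(3*1)*3 + F(-10, 13) = (3*1)*3 + 4 = 3*3 + 4 = 9 + 4 = 13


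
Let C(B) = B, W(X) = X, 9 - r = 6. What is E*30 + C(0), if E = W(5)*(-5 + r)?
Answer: -300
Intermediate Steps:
r = 3 (r = 9 - 1*6 = 9 - 6 = 3)
E = -10 (E = 5*(-5 + 3) = 5*(-2) = -10)
E*30 + C(0) = -10*30 + 0 = -300 + 0 = -300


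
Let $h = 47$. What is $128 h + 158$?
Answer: $6174$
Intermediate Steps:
$128 h + 158 = 128 \cdot 47 + 158 = 6016 + 158 = 6174$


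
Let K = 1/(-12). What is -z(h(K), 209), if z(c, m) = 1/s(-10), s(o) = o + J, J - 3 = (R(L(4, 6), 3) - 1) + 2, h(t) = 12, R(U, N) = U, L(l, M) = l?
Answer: 1/2 ≈ 0.50000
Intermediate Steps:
K = -1/12 ≈ -0.083333
J = 8 (J = 3 + ((4 - 1) + 2) = 3 + (3 + 2) = 3 + 5 = 8)
s(o) = 8 + o (s(o) = o + 8 = 8 + o)
z(c, m) = -1/2 (z(c, m) = 1/(8 - 10) = 1/(-2) = -1/2)
-z(h(K), 209) = -1*(-1/2) = 1/2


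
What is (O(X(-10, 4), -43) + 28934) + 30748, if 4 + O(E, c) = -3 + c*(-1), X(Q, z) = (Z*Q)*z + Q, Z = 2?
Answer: 59718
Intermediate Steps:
X(Q, z) = Q + 2*Q*z (X(Q, z) = (2*Q)*z + Q = 2*Q*z + Q = Q + 2*Q*z)
O(E, c) = -7 - c (O(E, c) = -4 + (-3 + c*(-1)) = -4 + (-3 - c) = -7 - c)
(O(X(-10, 4), -43) + 28934) + 30748 = ((-7 - 1*(-43)) + 28934) + 30748 = ((-7 + 43) + 28934) + 30748 = (36 + 28934) + 30748 = 28970 + 30748 = 59718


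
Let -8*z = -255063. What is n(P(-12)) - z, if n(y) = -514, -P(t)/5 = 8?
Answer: -259175/8 ≈ -32397.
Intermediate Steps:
z = 255063/8 (z = -⅛*(-255063) = 255063/8 ≈ 31883.)
P(t) = -40 (P(t) = -5*8 = -40)
n(P(-12)) - z = -514 - 1*255063/8 = -514 - 255063/8 = -259175/8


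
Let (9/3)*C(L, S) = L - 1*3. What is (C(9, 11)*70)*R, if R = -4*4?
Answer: -2240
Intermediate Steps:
R = -16
C(L, S) = -1 + L/3 (C(L, S) = (L - 1*3)/3 = (L - 3)/3 = (-3 + L)/3 = -1 + L/3)
(C(9, 11)*70)*R = ((-1 + (1/3)*9)*70)*(-16) = ((-1 + 3)*70)*(-16) = (2*70)*(-16) = 140*(-16) = -2240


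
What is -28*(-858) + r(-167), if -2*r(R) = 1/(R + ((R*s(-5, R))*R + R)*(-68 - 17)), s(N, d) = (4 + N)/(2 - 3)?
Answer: 113226889777/4713074 ≈ 24024.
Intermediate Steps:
s(N, d) = -4 - N (s(N, d) = (4 + N)/(-1) = (4 + N)*(-1) = -4 - N)
r(R) = -1/(2*(-85*R² - 84*R)) (r(R) = -1/(2*(R + ((R*(-4 - 1*(-5)))*R + R)*(-68 - 17))) = -1/(2*(R + ((R*(-4 + 5))*R + R)*(-85))) = -1/(2*(R + ((R*1)*R + R)*(-85))) = -1/(2*(R + (R*R + R)*(-85))) = -1/(2*(R + (R² + R)*(-85))) = -1/(2*(R + (R + R²)*(-85))) = -1/(2*(R + (-85*R - 85*R²))) = -1/(2*(-85*R² - 84*R)))
-28*(-858) + r(-167) = -28*(-858) + (½)/(-167*(84 + 85*(-167))) = 24024 + (½)*(-1/167)/(84 - 14195) = 24024 + (½)*(-1/167)/(-14111) = 24024 + (½)*(-1/167)*(-1/14111) = 24024 + 1/4713074 = 113226889777/4713074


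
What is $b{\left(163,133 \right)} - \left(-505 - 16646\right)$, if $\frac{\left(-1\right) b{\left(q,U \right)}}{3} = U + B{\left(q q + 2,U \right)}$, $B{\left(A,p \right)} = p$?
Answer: $16353$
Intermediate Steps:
$b{\left(q,U \right)} = - 6 U$ ($b{\left(q,U \right)} = - 3 \left(U + U\right) = - 3 \cdot 2 U = - 6 U$)
$b{\left(163,133 \right)} - \left(-505 - 16646\right) = \left(-6\right) 133 - \left(-505 - 16646\right) = -798 - -17151 = -798 + 17151 = 16353$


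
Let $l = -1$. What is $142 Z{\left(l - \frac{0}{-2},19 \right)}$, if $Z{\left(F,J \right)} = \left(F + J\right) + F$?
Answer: $2414$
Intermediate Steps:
$Z{\left(F,J \right)} = J + 2 F$
$142 Z{\left(l - \frac{0}{-2},19 \right)} = 142 \left(19 + 2 \left(-1 - \frac{0}{-2}\right)\right) = 142 \left(19 + 2 \left(-1 - 0 \left(- \frac{1}{2}\right)\right)\right) = 142 \left(19 + 2 \left(-1 - 0\right)\right) = 142 \left(19 + 2 \left(-1 + 0\right)\right) = 142 \left(19 + 2 \left(-1\right)\right) = 142 \left(19 - 2\right) = 142 \cdot 17 = 2414$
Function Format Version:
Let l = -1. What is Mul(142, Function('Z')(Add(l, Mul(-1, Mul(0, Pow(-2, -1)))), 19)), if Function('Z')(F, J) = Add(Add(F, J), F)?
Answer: 2414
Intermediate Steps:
Function('Z')(F, J) = Add(J, Mul(2, F))
Mul(142, Function('Z')(Add(l, Mul(-1, Mul(0, Pow(-2, -1)))), 19)) = Mul(142, Add(19, Mul(2, Add(-1, Mul(-1, Mul(0, Pow(-2, -1))))))) = Mul(142, Add(19, Mul(2, Add(-1, Mul(-1, Mul(0, Rational(-1, 2))))))) = Mul(142, Add(19, Mul(2, Add(-1, Mul(-1, 0))))) = Mul(142, Add(19, Mul(2, Add(-1, 0)))) = Mul(142, Add(19, Mul(2, -1))) = Mul(142, Add(19, -2)) = Mul(142, 17) = 2414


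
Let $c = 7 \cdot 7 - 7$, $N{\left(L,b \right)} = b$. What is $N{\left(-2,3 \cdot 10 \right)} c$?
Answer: $1260$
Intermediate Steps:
$c = 42$ ($c = 49 - 7 = 42$)
$N{\left(-2,3 \cdot 10 \right)} c = 3 \cdot 10 \cdot 42 = 30 \cdot 42 = 1260$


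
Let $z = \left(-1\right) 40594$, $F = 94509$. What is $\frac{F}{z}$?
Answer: $- \frac{94509}{40594} \approx -2.3282$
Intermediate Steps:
$z = -40594$
$\frac{F}{z} = \frac{94509}{-40594} = 94509 \left(- \frac{1}{40594}\right) = - \frac{94509}{40594}$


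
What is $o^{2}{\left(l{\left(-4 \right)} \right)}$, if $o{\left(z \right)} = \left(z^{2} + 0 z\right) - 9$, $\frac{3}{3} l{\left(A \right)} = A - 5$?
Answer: $5184$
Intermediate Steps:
$l{\left(A \right)} = -5 + A$ ($l{\left(A \right)} = A - 5 = -5 + A$)
$o{\left(z \right)} = -9 + z^{2}$ ($o{\left(z \right)} = \left(z^{2} + 0\right) - 9 = z^{2} - 9 = -9 + z^{2}$)
$o^{2}{\left(l{\left(-4 \right)} \right)} = \left(-9 + \left(-5 - 4\right)^{2}\right)^{2} = \left(-9 + \left(-9\right)^{2}\right)^{2} = \left(-9 + 81\right)^{2} = 72^{2} = 5184$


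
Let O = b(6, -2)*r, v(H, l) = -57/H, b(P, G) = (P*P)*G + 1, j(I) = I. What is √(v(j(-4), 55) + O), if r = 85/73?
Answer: I*√1458467/146 ≈ 8.2717*I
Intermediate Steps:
b(P, G) = 1 + G*P² (b(P, G) = P²*G + 1 = G*P² + 1 = 1 + G*P²)
r = 85/73 (r = 85*(1/73) = 85/73 ≈ 1.1644)
O = -6035/73 (O = (1 - 2*6²)*(85/73) = (1 - 2*36)*(85/73) = (1 - 72)*(85/73) = -71*85/73 = -6035/73 ≈ -82.671)
√(v(j(-4), 55) + O) = √(-57/(-4) - 6035/73) = √(-57*(-¼) - 6035/73) = √(57/4 - 6035/73) = √(-19979/292) = I*√1458467/146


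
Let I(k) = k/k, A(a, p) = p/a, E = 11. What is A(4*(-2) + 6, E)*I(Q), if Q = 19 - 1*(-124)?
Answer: -11/2 ≈ -5.5000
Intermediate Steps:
Q = 143 (Q = 19 + 124 = 143)
I(k) = 1
A(4*(-2) + 6, E)*I(Q) = (11/(4*(-2) + 6))*1 = (11/(-8 + 6))*1 = (11/(-2))*1 = (11*(-½))*1 = -11/2*1 = -11/2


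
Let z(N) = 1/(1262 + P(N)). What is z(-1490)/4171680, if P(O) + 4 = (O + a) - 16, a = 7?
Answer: -1/1005374880 ≈ -9.9465e-10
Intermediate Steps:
P(O) = -13 + O (P(O) = -4 + ((O + 7) - 16) = -4 + ((7 + O) - 16) = -4 + (-9 + O) = -13 + O)
z(N) = 1/(1249 + N) (z(N) = 1/(1262 + (-13 + N)) = 1/(1249 + N))
z(-1490)/4171680 = 1/((1249 - 1490)*4171680) = (1/4171680)/(-241) = -1/241*1/4171680 = -1/1005374880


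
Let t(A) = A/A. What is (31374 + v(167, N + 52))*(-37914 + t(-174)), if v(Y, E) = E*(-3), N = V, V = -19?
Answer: -1185729075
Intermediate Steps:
N = -19
t(A) = 1
v(Y, E) = -3*E
(31374 + v(167, N + 52))*(-37914 + t(-174)) = (31374 - 3*(-19 + 52))*(-37914 + 1) = (31374 - 3*33)*(-37913) = (31374 - 99)*(-37913) = 31275*(-37913) = -1185729075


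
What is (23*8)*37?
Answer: 6808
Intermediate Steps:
(23*8)*37 = 184*37 = 6808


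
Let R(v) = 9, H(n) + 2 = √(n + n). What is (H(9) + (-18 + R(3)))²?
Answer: 139 - 66*√2 ≈ 45.662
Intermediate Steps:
H(n) = -2 + √2*√n (H(n) = -2 + √(n + n) = -2 + √(2*n) = -2 + √2*√n)
(H(9) + (-18 + R(3)))² = ((-2 + √2*√9) + (-18 + 9))² = ((-2 + √2*3) - 9)² = ((-2 + 3*√2) - 9)² = (-11 + 3*√2)²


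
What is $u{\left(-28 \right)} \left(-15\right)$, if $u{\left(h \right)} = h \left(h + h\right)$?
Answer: $-23520$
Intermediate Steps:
$u{\left(h \right)} = 2 h^{2}$ ($u{\left(h \right)} = h 2 h = 2 h^{2}$)
$u{\left(-28 \right)} \left(-15\right) = 2 \left(-28\right)^{2} \left(-15\right) = 2 \cdot 784 \left(-15\right) = 1568 \left(-15\right) = -23520$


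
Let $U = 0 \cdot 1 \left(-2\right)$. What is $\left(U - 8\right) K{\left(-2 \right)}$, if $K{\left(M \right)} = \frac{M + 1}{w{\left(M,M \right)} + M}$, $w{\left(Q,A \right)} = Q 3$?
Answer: $-1$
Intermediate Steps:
$w{\left(Q,A \right)} = 3 Q$
$U = 0$ ($U = 0 \left(-2\right) = 0$)
$K{\left(M \right)} = \frac{1 + M}{4 M}$ ($K{\left(M \right)} = \frac{M + 1}{3 M + M} = \frac{1 + M}{4 M}$)
$\left(U - 8\right) K{\left(-2 \right)} = \left(0 - 8\right) \frac{1 - 2}{4 \left(-2\right)} = - 8 \cdot \frac{1}{4} \left(- \frac{1}{2}\right) \left(-1\right) = \left(-8\right) \frac{1}{8} = -1$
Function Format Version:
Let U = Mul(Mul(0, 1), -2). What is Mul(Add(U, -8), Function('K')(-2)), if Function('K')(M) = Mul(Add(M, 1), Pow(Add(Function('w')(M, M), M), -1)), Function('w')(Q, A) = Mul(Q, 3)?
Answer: -1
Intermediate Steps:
Function('w')(Q, A) = Mul(3, Q)
U = 0 (U = Mul(0, -2) = 0)
Function('K')(M) = Mul(Rational(1, 4), Pow(M, -1), Add(1, M)) (Function('K')(M) = Mul(Add(M, 1), Pow(Add(Mul(3, M), M), -1)) = Mul(Add(1, M), Pow(Mul(4, M), -1)) = Mul(Add(1, M), Mul(Rational(1, 4), Pow(M, -1))) = Mul(Rational(1, 4), Pow(M, -1), Add(1, M)))
Mul(Add(U, -8), Function('K')(-2)) = Mul(Add(0, -8), Mul(Rational(1, 4), Pow(-2, -1), Add(1, -2))) = Mul(-8, Mul(Rational(1, 4), Rational(-1, 2), -1)) = Mul(-8, Rational(1, 8)) = -1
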